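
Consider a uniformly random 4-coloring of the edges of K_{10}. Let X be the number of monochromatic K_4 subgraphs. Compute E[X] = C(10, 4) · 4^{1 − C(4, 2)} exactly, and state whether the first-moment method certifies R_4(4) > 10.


E[X] = C(10, 4) · 4^{1 − 6} = 210 · 4^{−5} = 210/1024.
As a reduced fraction: E[X] = 105/512 ≈ 0.205078.
Is E[X] < 1? YES.
Since E[X] < 1, there exists a 4-coloring of K_{10} with no monochromatic K_4; hence R_4(4) > 10.

E[X] = 105/512 ≈ 0.205078; E[X] < 1, so R_4(4) > 10.


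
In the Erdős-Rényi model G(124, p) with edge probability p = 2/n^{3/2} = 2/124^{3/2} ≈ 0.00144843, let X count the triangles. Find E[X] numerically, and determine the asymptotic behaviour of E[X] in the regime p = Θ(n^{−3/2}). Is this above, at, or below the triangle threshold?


Number of potential triangles: C(124, 3) = 310124.
Each occurs with probability p³ ≈ (0.00144843)³ ≈ 3.03873203e-09.
By linearity: E[X] = C(124, 3)·p³ ≈ 310124 · 3.03873203e-09 ≈ 0.000942.
Since α = 3/2 > 1, p = c/n^{3/2} = o(1/n) is below the triangle threshold p ~ 1/n. Asymptotically E[X] ~ (c³/6)·n^{3(1−α)} = (2³/6)·n^{-1.5} → 0, so by Markov's inequality G has no triangles w.h.p.

E[X] ≈ 0.000942; in regime p = Θ(1/n^{3/2}) E[X] tends to 0 (below the triangle threshold p ~ 1/n).


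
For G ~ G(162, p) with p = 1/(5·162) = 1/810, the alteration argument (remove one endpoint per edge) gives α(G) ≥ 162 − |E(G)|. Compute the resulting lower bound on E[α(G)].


E[|E(G)|] = C(162, 2)·p = 13041 · (1/810) = 161/10.
E[α(G)] ≥ n − E[|E(G)|] = 162 − 161/10 = 1459/10.
Numerically: ≈ 145.900.
(This is only a lower bound; the true E[α(G)] may be larger.)

E[α(G)] ≥ 1459/10 ≈ 145.900.


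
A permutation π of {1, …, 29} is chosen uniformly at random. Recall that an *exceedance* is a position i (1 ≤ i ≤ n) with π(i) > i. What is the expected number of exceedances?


Write X = Σ_{i=1}^{29} X_i, where X_i = 1_{π(i) > i}.
For each fixed i, π(i) is uniform over {1, …, 29} (marginal of a uniform permutation), so P[π(i) > i] = (n − i)/n. Summing: Σ_{i=1}^{29} (n − i)/n = (0 + 1 + … + 28)/29 = 29(29 − 1)/(2·29) = (29 − 1)/2.
Hence E[X] = Σ_{i=1}^{29} (29 − i)/29 = 14 ≈ 14.000.

E[X] = 14 = 14.000.


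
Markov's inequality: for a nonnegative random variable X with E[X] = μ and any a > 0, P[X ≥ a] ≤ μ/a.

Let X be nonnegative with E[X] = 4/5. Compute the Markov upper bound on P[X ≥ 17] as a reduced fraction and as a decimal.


μ = E[X] = 4/5, a = 17.
Markov: P[X ≥ 17] ≤ μ/a = (4/5)/17 = 4/85.
Numerically: ≈ 0.0471.
(Since a = 17 > μ = 0.8000, the bound 4/85 is < 1 and informative.)

P[X ≥ 17] ≤ 4/85 ≈ 0.0471.


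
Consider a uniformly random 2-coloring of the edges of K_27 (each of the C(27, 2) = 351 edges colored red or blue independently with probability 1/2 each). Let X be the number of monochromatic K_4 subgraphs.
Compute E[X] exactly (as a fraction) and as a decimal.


Let X = Σ_S X_S over the C(27, 4) = 17550 subsets S of size 4, where X_S = 1 if the K_4 on S is monochromatic.
For a fixed S, the K_4 on S has C(4, 2) = 6 edges. P[all 6 edges red] = (1/2)^6, and likewise for blue, so P[monochromatic] = 2·(1/2)^6 = 2^{1 − 6} = 1/32.
Summing: E[X] = C(27, 4) · 2^{1 − 6} = 17550 · 1/32 = 8775/16.
Numerically: E[X] ≈ 548.4375.

E[X] = C(27,4)·2^(1−C(4,2)) = 8775/16 ≈ 548.4375.


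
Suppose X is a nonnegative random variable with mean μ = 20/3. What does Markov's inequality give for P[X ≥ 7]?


μ = E[X] = 20/3, a = 7.
Markov: P[X ≥ 7] ≤ μ/a = (20/3)/7 = 20/21.
Numerically: ≈ 0.952381.
(Since a = 7 > μ = 6.666667, the bound 20/21 is < 1 and informative.)

P[X ≥ 7] ≤ 20/21 ≈ 0.952381.


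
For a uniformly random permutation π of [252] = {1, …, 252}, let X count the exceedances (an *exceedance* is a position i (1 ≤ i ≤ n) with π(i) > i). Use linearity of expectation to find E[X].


Write X = Σ_{i=1}^{252} X_i, where X_i = 1_{π(i) > i}.
For each fixed i, π(i) is uniform over {1, …, 252} (marginal of a uniform permutation), so P[π(i) > i] = (n − i)/n. Summing: Σ_{i=1}^{252} (n − i)/n = (0 + 1 + … + 251)/252 = 252(252 − 1)/(2·252) = (252 − 1)/2.
Hence E[X] = Σ_{i=1}^{252} (252 − i)/252 = 251/2 ≈ 125.500000.

E[X] = 251/2 = 125.500000.


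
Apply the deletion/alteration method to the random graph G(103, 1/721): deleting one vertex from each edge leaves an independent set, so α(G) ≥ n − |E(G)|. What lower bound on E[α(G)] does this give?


E[|E(G)|] = C(103, 2)·p = 5253 · (1/721) = 51/7.
E[α(G)] ≥ n − E[|E(G)|] = 103 − 51/7 = 670/7.
Numerically: ≈ 95.714.
(This is only a lower bound; the true E[α(G)] may be larger.)

E[α(G)] ≥ 670/7 ≈ 95.714.


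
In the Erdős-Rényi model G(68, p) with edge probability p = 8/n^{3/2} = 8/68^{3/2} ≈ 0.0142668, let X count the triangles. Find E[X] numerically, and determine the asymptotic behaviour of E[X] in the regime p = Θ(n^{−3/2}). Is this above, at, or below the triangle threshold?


Number of potential triangles: C(68, 3) = 50116.
Each occurs with probability p³ ≈ (0.0142668)³ ≈ 2.90388794e-06.
By linearity: E[X] = C(68, 3)·p³ ≈ 50116 · 2.90388794e-06 ≈ 0.145531.
Since α = 3/2 > 1, p = c/n^{3/2} = o(1/n) is below the triangle threshold p ~ 1/n. Asymptotically E[X] ~ (c³/6)·n^{3(1−α)} = (8³/6)·n^{-1.5} → 0, so by Markov's inequality G has no triangles w.h.p.

E[X] ≈ 0.145531; in regime p = Θ(1/n^{3/2}) E[X] tends to 0 (below the triangle threshold p ~ 1/n).


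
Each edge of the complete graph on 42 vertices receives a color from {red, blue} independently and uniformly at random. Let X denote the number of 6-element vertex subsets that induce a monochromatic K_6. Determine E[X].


Let X = Σ_S X_S over the C(42, 6) = 5245786 subsets S of size 6, where X_S = 1 if the K_6 on S is monochromatic.
For a fixed S, the K_6 on S has C(6, 2) = 15 edges. P[all 15 edges red] = (1/2)^15, and likewise for blue, so P[monochromatic] = 2·(1/2)^15 = 2^{1 − 15} = 1/16384.
Summing: E[X] = C(42, 6) · 2^{1 − 15} = 5245786 · 1/16384 = 2622893/8192.
Numerically: E[X] ≈ 320.177368.

E[X] = C(42,6)·2^(1−C(6,2)) = 2622893/8192 ≈ 320.177368.


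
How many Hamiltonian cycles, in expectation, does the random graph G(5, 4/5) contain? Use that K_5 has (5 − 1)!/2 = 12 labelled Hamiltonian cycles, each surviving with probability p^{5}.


K_5 has (5 − 1)!/2 = 12 labelled Hamiltonian cycles.
For each such Hamiltonian cycle H, let X_H = 1 if all 5 edges of H are present in G. Then P[X_H = 1] = p^{5} = (4/5)^{5} = 1024/3125.
Summing the indicators: E[X] = Σ_H E[X_H] = 12 · p^{5} = 12 · 1024/3125 = 12288/3125.
Numerically: E[X] ≈ 3.932.

E[X] = 12 · (4/5)^{5} = 12288/3125 ≈ 3.932.


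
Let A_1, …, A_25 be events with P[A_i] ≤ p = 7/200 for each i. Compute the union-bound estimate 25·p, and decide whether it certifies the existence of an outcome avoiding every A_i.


Union bound: P[∪_{i=1}^{25} A_i] ≤ Σ_i P[A_i] ≤ 25·p = 25·(7/200) = 7/8.
Numerically: 7/8 ≈ 0.8750000.
Is 7/8 < 1? YES.
Since P[∪ A_i] ≤ 7/8 < 1, the complement has P[∩ A_i^c] ≥ 1 − 7/8 = 1/8 > 0, so some outcome avoids every A_i.

25·p = 7/8 ≈ 0.8750000; existence CERTIFIED by the union bound.


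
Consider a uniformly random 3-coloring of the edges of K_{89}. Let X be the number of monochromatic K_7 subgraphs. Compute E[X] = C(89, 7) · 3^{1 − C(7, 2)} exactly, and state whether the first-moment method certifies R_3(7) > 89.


E[X] = C(89, 7) · 3^{1 − 21} = 6890268572 · 3^{−20} = 6890268572/3486784401.
As a reduced fraction: E[X] = 6890268572/3486784401 ≈ 1.9761097.
Is E[X] < 1? NO.
Since E[X] ≥ 1, the first-moment bound is inconclusive at n = 89; it does NOT by itself certify R_3(7) > 89.

E[X] = 6890268572/3486784401 ≈ 1.9761097; E[X] ≥ 1; first-moment method inconclusive here.


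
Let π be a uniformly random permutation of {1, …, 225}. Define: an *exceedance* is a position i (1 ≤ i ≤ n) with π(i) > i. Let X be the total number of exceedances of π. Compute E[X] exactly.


Write X = Σ_{i=1}^{225} X_i, where X_i = 1_{π(i) > i}.
For each fixed i, π(i) is uniform over {1, …, 225} (marginal of a uniform permutation), so P[π(i) > i] = (n − i)/n. Summing: Σ_{i=1}^{225} (n − i)/n = (0 + 1 + … + 224)/225 = 225(225 − 1)/(2·225) = (225 − 1)/2.
Hence E[X] = Σ_{i=1}^{225} (225 − i)/225 = 112 ≈ 112.000000.

E[X] = 112 = 112.000000.


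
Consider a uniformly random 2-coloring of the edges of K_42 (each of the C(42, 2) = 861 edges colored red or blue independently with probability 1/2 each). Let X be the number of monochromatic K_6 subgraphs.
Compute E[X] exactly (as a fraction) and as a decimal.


Let X = Σ_S X_S over the C(42, 6) = 5245786 subsets S of size 6, where X_S = 1 if the K_6 on S is monochromatic.
For a fixed S, the K_6 on S has C(6, 2) = 15 edges. P[all 15 edges red] = (1/2)^15, and likewise for blue, so P[monochromatic] = 2·(1/2)^15 = 2^{1 − 15} = 1/16384.
By linearity: E[X] = C(42, 6) · 2^{1 − 15} = 5245786 · 1/16384 = 2622893/8192.
Numerically: E[X] ≈ 320.17737.

E[X] = C(42,6)·2^(1−C(6,2)) = 2622893/8192 ≈ 320.17737.


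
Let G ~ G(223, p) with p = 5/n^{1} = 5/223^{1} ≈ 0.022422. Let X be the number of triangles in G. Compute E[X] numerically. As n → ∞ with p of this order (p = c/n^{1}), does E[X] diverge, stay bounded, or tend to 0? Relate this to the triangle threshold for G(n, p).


Number of potential triangles: C(223, 3) = 1823471.
Each occurs with probability p³ ≈ (0.022422)³ ≈ 1.1271856e-05.
By linearity: E[X] = C(223, 3)·p³ ≈ 1823471 · 1.1271856e-05 ≈ 20.55390.
Here α = 1, so p = 5/n is exactly at the triangle threshold p ~ 1/n. Asymptotically E[X] → c³/6 = 5³/6 = 125/6 ≈ 20.83333, a bounded constant. In this regime the triangle count is asymptotically Poisson(c³/6).

E[X] ≈ 20.55390; in regime p = Θ(1/n^{1}) E[X] stays bounded (at the triangle threshold p ~ 1/n).


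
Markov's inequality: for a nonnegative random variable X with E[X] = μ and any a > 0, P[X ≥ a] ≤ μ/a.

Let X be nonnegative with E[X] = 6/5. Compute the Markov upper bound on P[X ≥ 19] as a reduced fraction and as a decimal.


μ = E[X] = 6/5, a = 19.
Markov: P[X ≥ 19] ≤ μ/a = (6/5)/19 = 6/95.
Numerically: ≈ 0.06316.
(Since a = 19 > μ = 1.20000, the bound 6/95 is < 1 and informative.)

P[X ≥ 19] ≤ 6/95 ≈ 0.06316.


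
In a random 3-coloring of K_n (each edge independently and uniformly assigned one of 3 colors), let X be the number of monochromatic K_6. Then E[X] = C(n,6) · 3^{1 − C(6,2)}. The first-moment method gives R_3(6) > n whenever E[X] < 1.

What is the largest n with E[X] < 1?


We need C(n, 6) · 3^{1 − 15} < 1, i.e. C(n, 6) < 3^{15 − 1} = 4782969.
Check values of n near the boundary:
  n = 40: C(40, 6) = 3838380; 3838380 < 4782969? YES
  n = 41: C(41, 6) = 4496388; 4496388 < 4782969? YES
  n = 42: C(42, 6) = 5245786; 5245786 < 4782969? NO
The largest n with C(n, 6) < 4782969 is n = 41 (where E[X] = 1498796/1594323 ≈ 0.9401). Hence R_3(6) > 41, i.e. R_3(6) ≥ 42.

Largest n = 41; hence R_3(6) > 41.


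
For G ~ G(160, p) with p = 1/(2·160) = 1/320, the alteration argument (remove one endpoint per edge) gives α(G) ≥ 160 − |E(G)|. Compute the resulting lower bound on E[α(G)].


E[|E(G)|] = C(160, 2)·p = 12720 · (1/320) = 159/4.
E[α(G)] ≥ n − E[|E(G)|] = 160 − 159/4 = 481/4.
Numerically: ≈ 120.250.
(This is only a lower bound; the true E[α(G)] may be larger.)

E[α(G)] ≥ 481/4 ≈ 120.250.


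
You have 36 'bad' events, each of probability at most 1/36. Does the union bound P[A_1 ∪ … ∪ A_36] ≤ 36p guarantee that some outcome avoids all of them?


Union bound: P[∪_{i=1}^{36} A_i] ≤ Σ_i P[A_i] ≤ 36·p = 36·(1/36) = 1.
Numerically: 1 ≈ 1.000.
Is 1 < 1? NO.
Since the bound 1 is ≥ 1, the union bound is uninformative here; it does NOT by itself certify existence.

36·p = 1 ≈ 1.000; existence NOT certified by the union bound.


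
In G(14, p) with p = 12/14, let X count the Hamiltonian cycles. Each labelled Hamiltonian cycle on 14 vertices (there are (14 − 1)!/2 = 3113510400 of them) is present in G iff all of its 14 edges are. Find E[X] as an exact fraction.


K_14 has (14 − 1)!/2 = 3113510400 labelled Hamiltonian cycles.
For each such Hamiltonian cycle H, let X_H = 1 if all 14 edges of H are present in G. Then P[X_H = 1] = p^{14} = (6/7)^{14} = 78364164096/678223072849.
By linearity of expectation: E[X] = Σ_H E[X_H] = 3113510400 · p^{14} = 3113510400 · 78364164096/678223072849 = 34855377128600371200/96889010407.
Numerically: E[X] ≈ 3.5975e+08.

E[X] = 3113510400 · (6/7)^{14} = 34855377128600371200/96889010407 ≈ 3.5975e+08.


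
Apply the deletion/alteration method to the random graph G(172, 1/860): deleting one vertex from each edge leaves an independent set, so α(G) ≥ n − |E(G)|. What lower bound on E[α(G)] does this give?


E[|E(G)|] = C(172, 2)·p = 14706 · (1/860) = 171/10.
E[α(G)] ≥ n − E[|E(G)|] = 172 − 171/10 = 1549/10.
Numerically: ≈ 154.900000.
(This is only a lower bound; the true E[α(G)] may be larger.)

E[α(G)] ≥ 1549/10 ≈ 154.900000.


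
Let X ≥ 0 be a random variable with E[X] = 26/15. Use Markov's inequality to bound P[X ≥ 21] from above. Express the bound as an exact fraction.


μ = E[X] = 26/15, a = 21.
Markov: P[X ≥ 21] ≤ μ/a = (26/15)/21 = 26/315.
Numerically: ≈ 0.08254.
(Since a = 21 > μ = 1.73333, the bound 26/315 is < 1 and informative.)

P[X ≥ 21] ≤ 26/315 ≈ 0.08254.


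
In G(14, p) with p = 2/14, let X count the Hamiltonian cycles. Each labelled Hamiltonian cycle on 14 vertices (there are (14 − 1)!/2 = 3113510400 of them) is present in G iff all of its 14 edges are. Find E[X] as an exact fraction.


K_14 has (14 − 1)!/2 = 3113510400 labelled Hamiltonian cycles.
For each such Hamiltonian cycle H, let X_H = 1 if all 14 edges of H are present in G. Then P[X_H = 1] = p^{14} = (1/7)^{14} = 1/678223072849.
By linearity of expectation: E[X] = Σ_H E[X_H] = 3113510400 · p^{14} = 3113510400 · 1/678223072849 = 444787200/96889010407.
Numerically: E[X] ≈ 0.00459069.

E[X] = 3113510400 · (1/7)^{14} = 444787200/96889010407 ≈ 0.00459069.


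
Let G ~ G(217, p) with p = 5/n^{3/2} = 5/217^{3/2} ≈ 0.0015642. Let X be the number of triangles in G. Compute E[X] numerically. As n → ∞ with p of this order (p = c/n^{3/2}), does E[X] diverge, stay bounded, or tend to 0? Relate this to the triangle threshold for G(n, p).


Number of potential triangles: C(217, 3) = 1679580.
Each occurs with probability p³ ≈ (0.0015642)³ ≈ 3.8268480e-09.
By linearity: E[X] = C(217, 3)·p³ ≈ 1679580 · 3.8268480e-09 ≈ 0.00643.
Since α = 3/2 > 1, p = c/n^{3/2} = o(1/n) is below the triangle threshold p ~ 1/n. Asymptotically E[X] ~ (c³/6)·n^{3(1−α)} = (5³/6)·n^{-1.5} → 0, so by Markov's inequality G has no triangles w.h.p.

E[X] ≈ 0.00643; in regime p = Θ(1/n^{3/2}) E[X] tends to 0 (below the triangle threshold p ~ 1/n).


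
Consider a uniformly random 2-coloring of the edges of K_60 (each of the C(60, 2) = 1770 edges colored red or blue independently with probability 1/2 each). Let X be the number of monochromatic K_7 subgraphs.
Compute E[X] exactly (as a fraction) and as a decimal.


Let X = Σ_S X_S over the C(60, 7) = 386206920 subsets S of size 7, where X_S = 1 if the K_7 on S is monochromatic.
For a fixed S, the K_7 on S has C(7, 2) = 21 edges. P[all 21 edges red] = (1/2)^21, and likewise for blue, so P[monochromatic] = 2·(1/2)^21 = 2^{1 − 21} = 1/1048576.
By linearity: E[X] = C(60, 7) · 2^{1 − 21} = 386206920 · 1/1048576 = 48275865/131072.
Numerically: E[X] ≈ 368.316.

E[X] = C(60,7)·2^(1−C(7,2)) = 48275865/131072 ≈ 368.316.


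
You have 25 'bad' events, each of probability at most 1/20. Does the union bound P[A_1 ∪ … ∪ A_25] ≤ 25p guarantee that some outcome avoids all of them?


Union bound: P[∪_{i=1}^{25} A_i] ≤ Σ_i P[A_i] ≤ 25·p = 25·(1/20) = 5/4.
Numerically: 5/4 ≈ 1.2500.
Is 5/4 < 1? NO.
Since the bound 5/4 is ≥ 1, the union bound is uninformative here; it does NOT by itself certify existence.

25·p = 5/4 ≈ 1.2500; existence NOT certified by the union bound.


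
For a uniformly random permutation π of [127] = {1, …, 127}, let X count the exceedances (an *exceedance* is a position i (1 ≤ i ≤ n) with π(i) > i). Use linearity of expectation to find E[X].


Write X = Σ_{i=1}^{127} X_i, where X_i = 1_{π(i) > i}.
For each fixed i, π(i) is uniform over {1, …, 127} (marginal of a uniform permutation), so P[π(i) > i] = (n − i)/n. Summing: Σ_{i=1}^{127} (n − i)/n = (0 + 1 + … + 126)/127 = 127(127 − 1)/(2·127) = (127 − 1)/2.
Hence E[X] = Σ_{i=1}^{127} (127 − i)/127 = 63 ≈ 63.0000.

E[X] = 63 = 63.0000.


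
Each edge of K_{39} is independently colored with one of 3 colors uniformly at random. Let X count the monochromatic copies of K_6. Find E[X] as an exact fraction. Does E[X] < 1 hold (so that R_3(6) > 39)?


E[X] = C(39, 6) · 3^{1 − 15} = 3262623 · 3^{−14} = 3262623/4782969.
As a reduced fraction: E[X] = 1087541/1594323 ≈ 0.682133.
Is E[X] < 1? YES.
Since E[X] < 1, there exists a 3-coloring of K_{39} with no monochromatic K_6; hence R_3(6) > 39.

E[X] = 1087541/1594323 ≈ 0.682133; E[X] < 1, so R_3(6) > 39.


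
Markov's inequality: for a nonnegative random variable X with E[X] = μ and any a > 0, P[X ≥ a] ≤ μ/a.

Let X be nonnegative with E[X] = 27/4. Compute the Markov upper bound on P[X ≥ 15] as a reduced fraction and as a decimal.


μ = E[X] = 27/4, a = 15.
Markov: P[X ≥ 15] ≤ μ/a = (27/4)/15 = 9/20.
Numerically: ≈ 0.450.
(Since a = 15 > μ = 6.750, the bound 9/20 is < 1 and informative.)

P[X ≥ 15] ≤ 9/20 ≈ 0.450.


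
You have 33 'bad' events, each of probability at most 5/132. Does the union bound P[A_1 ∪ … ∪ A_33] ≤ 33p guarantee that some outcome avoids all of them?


Union bound: P[∪_{i=1}^{33} A_i] ≤ Σ_i P[A_i] ≤ 33·p = 33·(5/132) = 5/4.
Numerically: 5/4 ≈ 1.250000.
Is 5/4 < 1? NO.
Since the bound 5/4 is ≥ 1, the union bound is uninformative here; it does NOT by itself certify existence.

33·p = 5/4 ≈ 1.250000; existence NOT certified by the union bound.


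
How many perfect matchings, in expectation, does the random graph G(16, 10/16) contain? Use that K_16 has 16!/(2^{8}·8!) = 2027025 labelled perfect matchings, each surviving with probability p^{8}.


K_16 has 16!/(2^{8}·8!) = 2027025 labelled perfect matchings.
For each such perfect matching H, let X_H = 1 if all 8 edges of H are present in G. Then P[X_H = 1] = p^{8} = (5/8)^{8} = 390625/16777216.
By linearity: E[X] = Σ_H E[X_H] = 2027025 · p^{8} = 2027025 · 390625/16777216 = 791806640625/16777216.
Numerically: E[X] ≈ 4.72e+04.

E[X] = 2027025 · (5/8)^{8} = 791806640625/16777216 ≈ 4.72e+04.


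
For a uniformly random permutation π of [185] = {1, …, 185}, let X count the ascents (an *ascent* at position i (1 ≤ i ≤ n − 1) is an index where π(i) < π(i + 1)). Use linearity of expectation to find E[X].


Write X = Σ X_I over i = 1, …, 184, with X_I the indicator of one ascent.
There are 184 indicators.
For each fixed i, the pair (π(i), π(i+1)) is a uniformly random ordered pair of distinct values from {1, …, 185}; by symmetry P[π(i) < π(i+1)] = 1/2.
By linearity: E[X] = 184 · (1/2) = (185 − 1) · (1/2) = 92 ≈ 92.0000.

E[X] = 92 = 92.0000.


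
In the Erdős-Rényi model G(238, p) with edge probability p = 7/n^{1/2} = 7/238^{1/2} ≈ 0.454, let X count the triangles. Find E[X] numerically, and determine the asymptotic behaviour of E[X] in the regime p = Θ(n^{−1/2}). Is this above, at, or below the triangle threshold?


Number of potential triangles: C(238, 3) = 2218636.
Each occurs with probability p³ ≈ (0.454)³ ≈ 9.34176e-02.
By linearity: E[X] = C(238, 3)·p³ ≈ 2218636 · 9.34176e-02 ≈ 207259.640.
Since α = 1/2 < 1, p = c/n^{1/2} ≫ 1/n is above the triangle threshold p ~ 1/n. Asymptotically E[X] ~ (c³/6)·n^{3(1−α)} = (7³/6)·n^{1.5} → ∞; triangles are abundant w.h.p.

E[X] ≈ 207259.640; in regime p = Θ(1/n^{1/2}) E[X] diverges (above the triangle threshold p ~ 1/n).


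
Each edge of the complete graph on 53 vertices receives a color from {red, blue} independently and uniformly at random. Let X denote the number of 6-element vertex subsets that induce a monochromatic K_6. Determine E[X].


Let X = Σ_S X_S over the C(53, 6) = 22957480 subsets S of size 6, where X_S = 1 if the K_6 on S is monochromatic.
For a fixed S, the K_6 on S has C(6, 2) = 15 edges. P[all 15 edges red] = (1/2)^15, and likewise for blue, so P[monochromatic] = 2·(1/2)^15 = 2^{1 − 15} = 1/16384.
Summing: E[X] = C(53, 6) · 2^{1 − 15} = 22957480 · 1/16384 = 2869685/2048.
Numerically: E[X] ≈ 1401.21338.

E[X] = C(53,6)·2^(1−C(6,2)) = 2869685/2048 ≈ 1401.21338.


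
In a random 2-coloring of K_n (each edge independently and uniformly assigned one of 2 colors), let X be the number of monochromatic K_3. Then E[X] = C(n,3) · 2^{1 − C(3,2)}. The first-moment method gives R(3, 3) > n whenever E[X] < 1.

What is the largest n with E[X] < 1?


We need C(n, 3) · 2^{1 − 3} < 1, i.e. C(n, 3) < 2^{3 − 1} = 4.
Check values of n near the boundary:
  n = 3: C(3, 3) = 1; 1 < 4? YES
  n = 4: C(4, 3) = 4; 4 < 4? NO
  n = 5: C(5, 3) = 10; 10 < 4? NO
The largest n with C(n, 3) < 4 is n = 3 (where E[X] = 1/4 ≈ 0.2500000). Hence R(3, 3) > 3, i.e. R(3, 3) ≥ 4.

Largest n = 3; hence R(3, 3) > 3.


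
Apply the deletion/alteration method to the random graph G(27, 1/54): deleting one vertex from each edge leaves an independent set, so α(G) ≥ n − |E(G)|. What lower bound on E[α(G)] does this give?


E[|E(G)|] = C(27, 2)·p = 351 · (1/54) = 13/2.
E[α(G)] ≥ n − E[|E(G)|] = 27 − 13/2 = 41/2.
Numerically: ≈ 20.500.
(This is only a lower bound; the true E[α(G)] may be larger.)

E[α(G)] ≥ 41/2 ≈ 20.500.


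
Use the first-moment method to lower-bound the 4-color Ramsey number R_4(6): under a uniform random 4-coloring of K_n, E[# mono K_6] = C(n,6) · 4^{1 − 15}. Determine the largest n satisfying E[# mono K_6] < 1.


We need C(n, 6) · 4^{1 − 15} < 1, i.e. C(n, 6) < 4^{15 − 1} = 268435456.
Check values of n near the boundary:
  n = 74: C(74, 6) = 185250786; 185250786 < 268435456? YES
  n = 75: C(75, 6) = 201359550; 201359550 < 268435456? YES
  n = 76: C(76, 6) = 218618940; 218618940 < 268435456? YES
  n = 77: C(77, 6) = 237093780; 237093780 < 268435456? YES
  n = 78: C(78, 6) = 256851595; 256851595 < 268435456? YES
  n = 79: C(79, 6) = 277962685; 277962685 < 268435456? NO
  n = 80: C(80, 6) = 300500200; 300500200 < 268435456? NO
The largest n with C(n, 6) < 268435456 is n = 78 (where E[X] = 256851595/268435456 ≈ 0.95685). Hence R_4(6) > 78, i.e. R_4(6) ≥ 79.

Largest n = 78; hence R_4(6) > 78.


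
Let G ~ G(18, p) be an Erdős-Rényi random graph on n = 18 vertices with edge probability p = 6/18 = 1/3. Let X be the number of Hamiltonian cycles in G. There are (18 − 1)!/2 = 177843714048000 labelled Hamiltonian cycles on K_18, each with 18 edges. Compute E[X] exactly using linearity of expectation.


K_18 has (18 − 1)!/2 = 177843714048000 labelled Hamiltonian cycles.
For each such Hamiltonian cycle H, let X_H = 1 if all 18 edges of H are present in G. Then P[X_H = 1] = p^{18} = (1/3)^{18} = 1/387420489.
By linearity: E[X] = Σ_H E[X_H] = 177843714048000 · p^{18} = 177843714048000 · 1/387420489 = 243955712000/531441.
Numerically: E[X] ≈ 4.59e+05.

E[X] = 177843714048000 · (1/3)^{18} = 243955712000/531441 ≈ 4.59e+05.


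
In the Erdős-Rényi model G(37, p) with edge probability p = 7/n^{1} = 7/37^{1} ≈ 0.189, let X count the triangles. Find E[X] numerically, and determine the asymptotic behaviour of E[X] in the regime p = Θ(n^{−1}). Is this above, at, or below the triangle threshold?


Number of potential triangles: C(37, 3) = 7770.
Each occurs with probability p³ ≈ (0.189)³ ≈ 6.77156e-03.
By linearity: E[X] = C(37, 3)·p³ ≈ 7770 · 6.77156e-03 ≈ 52.615.
Here α = 1, so p = 7/n is exactly at the triangle threshold p ~ 1/n. Asymptotically E[X] → c³/6 = 7³/6 = 343/6 ≈ 57.167, a bounded constant. In this regime the triangle count is asymptotically Poisson(c³/6).

E[X] ≈ 52.615; in regime p = Θ(1/n^{1}) E[X] stays bounded (at the triangle threshold p ~ 1/n).


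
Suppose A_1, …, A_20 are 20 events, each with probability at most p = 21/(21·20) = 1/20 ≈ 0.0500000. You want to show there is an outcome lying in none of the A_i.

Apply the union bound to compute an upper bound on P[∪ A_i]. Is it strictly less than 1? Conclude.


Union bound: P[∪_{i=1}^{20} A_i] ≤ Σ_i P[A_i] ≤ 20·p = 20·(1/20) = 1.
Numerically: 1 ≈ 1.0000000.
Is 1 < 1? NO.
Since the bound 1 is ≥ 1, the union bound is uninformative here; it does NOT by itself certify existence.

20·p = 1 ≈ 1.0000000; existence NOT certified by the union bound.


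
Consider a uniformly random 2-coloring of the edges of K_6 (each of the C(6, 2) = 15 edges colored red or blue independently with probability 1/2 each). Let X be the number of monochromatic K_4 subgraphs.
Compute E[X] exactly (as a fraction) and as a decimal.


Let X = Σ_S X_S over the C(6, 4) = 15 subsets S of size 4, where X_S = 1 if the K_4 on S is monochromatic.
For a fixed S, the K_4 on S has C(4, 2) = 6 edges. P[all 6 edges red] = (1/2)^6, and likewise for blue, so P[monochromatic] = 2·(1/2)^6 = 2^{1 − 6} = 1/32.
By linearity: E[X] = C(6, 4) · 2^{1 − 6} = 15 · 1/32 = 15/32.
Numerically: E[X] ≈ 0.4688.

E[X] = C(6,4)·2^(1−C(4,2)) = 15/32 ≈ 0.4688.


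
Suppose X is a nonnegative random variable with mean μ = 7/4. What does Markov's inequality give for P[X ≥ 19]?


μ = E[X] = 7/4, a = 19.
Markov: P[X ≥ 19] ≤ μ/a = (7/4)/19 = 7/76.
Numerically: ≈ 0.092.
(Since a = 19 > μ = 1.750, the bound 7/76 is < 1 and informative.)

P[X ≥ 19] ≤ 7/76 ≈ 0.092.


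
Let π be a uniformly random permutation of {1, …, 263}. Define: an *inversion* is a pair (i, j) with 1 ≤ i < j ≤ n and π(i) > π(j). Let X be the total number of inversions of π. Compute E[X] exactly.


Write X = Σ X_I over the C(263, 2) = 34453 pairs i < j, with X_I the indicator of one inversion.
There are 34453 indicators.
For each fixed pair i < j, the values π(i) and π(j) are two distinct elements of {1, …, 263} in uniformly random order; by symmetry P[π(i) > π(j)] = 1/2.
By linearity: E[X] = 34453 · (1/2) = C(263, 2) · (1/2) = 34453/2 = 34453/2 ≈ 17226.500000.

E[X] = 34453/2 = 17226.500000.


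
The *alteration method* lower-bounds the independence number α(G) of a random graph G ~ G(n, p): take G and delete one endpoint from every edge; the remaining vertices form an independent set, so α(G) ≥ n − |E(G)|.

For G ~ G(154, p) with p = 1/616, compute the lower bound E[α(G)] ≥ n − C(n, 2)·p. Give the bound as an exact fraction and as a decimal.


E[|E(G)|] = C(154, 2)·p = 11781 · (1/616) = 153/8.
E[α(G)] ≥ n − E[|E(G)|] = 154 − 153/8 = 1079/8.
Numerically: ≈ 134.87500.
(This is only a lower bound; the true E[α(G)] may be larger.)

E[α(G)] ≥ 1079/8 ≈ 134.87500.


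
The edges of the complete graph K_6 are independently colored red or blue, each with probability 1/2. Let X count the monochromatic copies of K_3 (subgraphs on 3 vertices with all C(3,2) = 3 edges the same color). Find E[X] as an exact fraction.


Let X = Σ_S X_S over the C(6, 3) = 20 subsets S of size 3, where X_S = 1 if the K_3 on S is monochromatic.
For a fixed S, the K_3 on S has C(3, 2) = 3 edges. P[all 3 edges red] = (1/2)^3, and likewise for blue, so P[monochromatic] = 2·(1/2)^3 = 2^{1 − 3} = 1/4.
By linearity of expectation: E[X] = C(6, 3) · 2^{1 − 3} = 20 · 1/4 = 5.
Numerically: E[X] ≈ 5.000000.

E[X] = C(6,3)·2^(1−C(3,2)) = 5 ≈ 5.000000.


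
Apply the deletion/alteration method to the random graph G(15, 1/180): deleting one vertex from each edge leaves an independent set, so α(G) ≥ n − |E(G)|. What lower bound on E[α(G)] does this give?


E[|E(G)|] = C(15, 2)·p = 105 · (1/180) = 7/12.
E[α(G)] ≥ n − E[|E(G)|] = 15 − 7/12 = 173/12.
Numerically: ≈ 14.4167.
(This is only a lower bound; the true E[α(G)] may be larger.)

E[α(G)] ≥ 173/12 ≈ 14.4167.


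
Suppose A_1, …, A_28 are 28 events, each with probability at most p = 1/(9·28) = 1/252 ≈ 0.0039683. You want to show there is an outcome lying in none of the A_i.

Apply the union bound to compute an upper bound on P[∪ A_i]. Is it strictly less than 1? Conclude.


Union bound: P[∪_{i=1}^{28} A_i] ≤ Σ_i P[A_i] ≤ 28·p = 28·(1/252) = 1/9.
Numerically: 1/9 ≈ 0.1111111.
Is 1/9 < 1? YES.
Since P[∪ A_i] ≤ 1/9 < 1, the complement has P[∩ A_i^c] ≥ 1 − 1/9 = 8/9 > 0, so some outcome avoids every A_i.

28·p = 1/9 ≈ 0.1111111; existence CERTIFIED by the union bound.


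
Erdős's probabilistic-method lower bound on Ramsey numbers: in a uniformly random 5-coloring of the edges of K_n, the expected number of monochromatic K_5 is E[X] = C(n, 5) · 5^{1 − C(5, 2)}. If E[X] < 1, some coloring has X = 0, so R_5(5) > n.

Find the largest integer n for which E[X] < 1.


We need C(n, 5) · 5^{1 − 10} < 1, i.e. C(n, 5) < 5^{10 − 1} = 1953125.
Check values of n near the boundary:
  n = 47: C(47, 5) = 1533939; 1533939 < 1953125? YES
  n = 48: C(48, 5) = 1712304; 1712304 < 1953125? YES
  n = 49: C(49, 5) = 1906884; 1906884 < 1953125? YES
  n = 50: C(50, 5) = 2118760; 2118760 < 1953125? NO
  n = 51: C(51, 5) = 2349060; 2349060 < 1953125? NO
The largest n with C(n, 5) < 1953125 is n = 49 (where E[X] = 1906884/1953125 ≈ 0.976325). Hence R_5(5) > 49, i.e. R_5(5) ≥ 50.

Largest n = 49; hence R_5(5) > 49.


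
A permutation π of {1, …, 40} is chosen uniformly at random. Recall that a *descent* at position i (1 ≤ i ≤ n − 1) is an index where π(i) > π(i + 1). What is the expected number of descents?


Write X = Σ X_I over i = 1, …, 39, with X_I the indicator of one descent.
There are 39 indicators.
For each fixed i, the pair (π(i), π(i+1)) is a uniformly random ordered pair of distinct values from {1, …, 40}; by symmetry P[π(i) > π(i+1)] = 1/2.
By linearity: E[X] = 39 · (1/2) = (40 − 1) · (1/2) = 39/2 ≈ 19.500.

E[X] = 39/2 = 19.500.


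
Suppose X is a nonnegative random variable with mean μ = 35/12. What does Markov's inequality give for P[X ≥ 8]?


μ = E[X] = 35/12, a = 8.
Markov: P[X ≥ 8] ≤ μ/a = (35/12)/8 = 35/96.
Numerically: ≈ 0.3646.
(Since a = 8 > μ = 2.9167, the bound 35/96 is < 1 and informative.)

P[X ≥ 8] ≤ 35/96 ≈ 0.3646.


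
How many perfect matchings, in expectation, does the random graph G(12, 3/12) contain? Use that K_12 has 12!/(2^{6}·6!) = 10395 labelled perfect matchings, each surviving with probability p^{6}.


K_12 has 12!/(2^{6}·6!) = 10395 labelled perfect matchings.
For each such perfect matching H, let X_H = 1 if all 6 edges of H are present in G. Then P[X_H = 1] = p^{6} = (1/4)^{6} = 1/4096.
By linearity: E[X] = Σ_H E[X_H] = 10395 · p^{6} = 10395 · 1/4096 = 10395/4096.
Numerically: E[X] ≈ 2.53784.

E[X] = 10395 · (1/4)^{6} = 10395/4096 ≈ 2.53784.


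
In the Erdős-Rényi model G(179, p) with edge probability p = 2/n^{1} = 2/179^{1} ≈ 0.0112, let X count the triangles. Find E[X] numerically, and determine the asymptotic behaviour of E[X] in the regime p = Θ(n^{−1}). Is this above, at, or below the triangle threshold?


Number of potential triangles: C(179, 3) = 939929.
Each occurs with probability p³ ≈ (0.0112)³ ≈ 1.39486e-06.
By linearity: E[X] = C(179, 3)·p³ ≈ 939929 · 1.39486e-06 ≈ 1.311.
Here α = 1, so p = 2/n is exactly at the triangle threshold p ~ 1/n. Asymptotically E[X] → c³/6 = 2³/6 = 4/3 ≈ 1.333, a bounded constant. In this regime the triangle count is asymptotically Poisson(c³/6).

E[X] ≈ 1.311; in regime p = Θ(1/n^{1}) E[X] stays bounded (at the triangle threshold p ~ 1/n).


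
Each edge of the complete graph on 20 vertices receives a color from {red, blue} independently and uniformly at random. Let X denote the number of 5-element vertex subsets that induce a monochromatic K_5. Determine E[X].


Let X = Σ_S X_S over the C(20, 5) = 15504 subsets S of size 5, where X_S = 1 if the K_5 on S is monochromatic.
For a fixed S, the K_5 on S has C(5, 2) = 10 edges. P[all 10 edges red] = (1/2)^10, and likewise for blue, so P[monochromatic] = 2·(1/2)^10 = 2^{1 − 10} = 1/512.
Summing: E[X] = C(20, 5) · 2^{1 − 10} = 15504 · 1/512 = 969/32.
Numerically: E[X] ≈ 30.281250.

E[X] = C(20,5)·2^(1−C(5,2)) = 969/32 ≈ 30.281250.


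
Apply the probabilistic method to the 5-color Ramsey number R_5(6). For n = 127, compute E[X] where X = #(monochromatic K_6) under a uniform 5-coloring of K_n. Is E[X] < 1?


E[X] = C(127, 6) · 5^{1 − 15} = 5169379425 · 5^{−14} = 5169379425/6103515625.
As a reduced fraction: E[X] = 206775177/244140625 ≈ 0.847.
Is E[X] < 1? YES.
Since E[X] < 1, there exists a 5-coloring of K_{127} with no monochromatic K_6; hence R_5(6) > 127.

E[X] = 206775177/244140625 ≈ 0.847; E[X] < 1, so R_5(6) > 127.


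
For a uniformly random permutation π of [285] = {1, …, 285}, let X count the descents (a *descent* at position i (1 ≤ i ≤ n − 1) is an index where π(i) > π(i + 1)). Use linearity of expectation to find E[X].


Write X = Σ X_I over i = 1, …, 284, with X_I the indicator of one descent.
There are 284 indicators.
For each fixed i, the pair (π(i), π(i+1)) is a uniformly random ordered pair of distinct values from {1, …, 285}; by symmetry P[π(i) > π(i+1)] = 1/2.
By linearity: E[X] = 284 · (1/2) = (285 − 1) · (1/2) = 142 ≈ 142.000000.

E[X] = 142 = 142.000000.


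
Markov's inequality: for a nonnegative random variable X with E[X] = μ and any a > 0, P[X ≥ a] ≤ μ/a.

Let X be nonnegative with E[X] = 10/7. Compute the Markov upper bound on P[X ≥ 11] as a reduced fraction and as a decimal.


μ = E[X] = 10/7, a = 11.
Markov: P[X ≥ 11] ≤ μ/a = (10/7)/11 = 10/77.
Numerically: ≈ 0.12987.
(Since a = 11 > μ = 1.42857, the bound 10/77 is < 1 and informative.)

P[X ≥ 11] ≤ 10/77 ≈ 0.12987.


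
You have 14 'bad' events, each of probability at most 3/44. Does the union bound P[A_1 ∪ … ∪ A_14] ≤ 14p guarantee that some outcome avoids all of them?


Union bound: P[∪_{i=1}^{14} A_i] ≤ Σ_i P[A_i] ≤ 14·p = 14·(3/44) = 21/22.
Numerically: 21/22 ≈ 0.9545.
Is 21/22 < 1? YES.
Since P[∪ A_i] ≤ 21/22 < 1, the complement has P[∩ A_i^c] ≥ 1 − 21/22 = 1/22 > 0, so some outcome avoids every A_i.

14·p = 21/22 ≈ 0.9545; existence CERTIFIED by the union bound.


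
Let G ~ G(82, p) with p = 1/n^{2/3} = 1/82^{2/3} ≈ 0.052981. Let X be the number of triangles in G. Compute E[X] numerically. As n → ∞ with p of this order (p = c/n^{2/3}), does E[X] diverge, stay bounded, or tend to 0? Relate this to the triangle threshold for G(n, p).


Number of potential triangles: C(82, 3) = 88560.
Each occurs with probability p³ ≈ (0.052981)³ ≈ 1.4872100e-04.
By linearity: E[X] = C(82, 3)·p³ ≈ 88560 · 1.4872100e-04 ≈ 13.17073.
Since α = 2/3 < 1, p = c/n^{2/3} ≫ 1/n is above the triangle threshold p ~ 1/n. Asymptotically E[X] ~ (c³/6)·n^{3(1−α)} = (1³/6)·n^{1} → ∞; triangles are abundant w.h.p.

E[X] ≈ 13.17073; in regime p = Θ(1/n^{2/3}) E[X] diverges (above the triangle threshold p ~ 1/n).


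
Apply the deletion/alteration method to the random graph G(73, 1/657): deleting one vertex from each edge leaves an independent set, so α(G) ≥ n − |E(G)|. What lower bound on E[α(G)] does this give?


E[|E(G)|] = C(73, 2)·p = 2628 · (1/657) = 4.
E[α(G)] ≥ n − E[|E(G)|] = 73 − 4 = 69.
Numerically: ≈ 69.00000.
(This is only a lower bound; the true E[α(G)] may be larger.)

E[α(G)] ≥ 69 ≈ 69.00000.


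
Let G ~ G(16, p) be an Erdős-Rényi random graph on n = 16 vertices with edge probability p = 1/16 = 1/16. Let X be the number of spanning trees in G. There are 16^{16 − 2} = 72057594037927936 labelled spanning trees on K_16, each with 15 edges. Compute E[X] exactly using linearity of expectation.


K_16 has 16^{16 − 2} = 72057594037927936 labelled spanning trees.
For each such spanning tree H, let X_H = 1 if all 15 edges of H are present in G. Then P[X_H = 1] = p^{15} = (1/16)^{15} = 1/1152921504606846976.
By linearity of expectation: E[X] = Σ_H E[X_H] = 72057594037927936 · p^{15} = 72057594037927936 · 1/1152921504606846976 = 1/16.
Numerically: E[X] ≈ 0.0625.

E[X] = 72057594037927936 · (1/16)^{15} = 1/16 ≈ 0.0625.


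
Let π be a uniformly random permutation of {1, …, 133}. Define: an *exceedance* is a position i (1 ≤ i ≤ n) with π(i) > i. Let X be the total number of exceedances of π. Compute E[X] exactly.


Write X = Σ_{i=1}^{133} X_i, where X_i = 1_{π(i) > i}.
For each fixed i, π(i) is uniform over {1, …, 133} (marginal of a uniform permutation), so P[π(i) > i] = (n − i)/n. Summing: Σ_{i=1}^{133} (n − i)/n = (0 + 1 + … + 132)/133 = 133(133 − 1)/(2·133) = (133 − 1)/2.
Hence E[X] = Σ_{i=1}^{133} (133 − i)/133 = 66 ≈ 66.0000.

E[X] = 66 = 66.0000.


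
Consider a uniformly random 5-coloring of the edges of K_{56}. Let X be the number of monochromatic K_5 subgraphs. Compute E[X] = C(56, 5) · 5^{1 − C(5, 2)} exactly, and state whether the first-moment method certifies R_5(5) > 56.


E[X] = C(56, 5) · 5^{1 − 10} = 3819816 · 5^{−9} = 3819816/1953125.
As a reduced fraction: E[X] = 3819816/1953125 ≈ 1.95575.
Is E[X] < 1? NO.
Since E[X] ≥ 1, the first-moment bound is inconclusive at n = 56; it does NOT by itself certify R_5(5) > 56.

E[X] = 3819816/1953125 ≈ 1.95575; E[X] ≥ 1; first-moment method inconclusive here.


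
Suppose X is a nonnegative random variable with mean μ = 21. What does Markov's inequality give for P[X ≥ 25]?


μ = E[X] = 21, a = 25.
Markov: P[X ≥ 25] ≤ μ/a = (21)/25 = 21/25.
Numerically: ≈ 0.84000.
(Since a = 25 > μ = 21.00000, the bound 21/25 is < 1 and informative.)

P[X ≥ 25] ≤ 21/25 ≈ 0.84000.


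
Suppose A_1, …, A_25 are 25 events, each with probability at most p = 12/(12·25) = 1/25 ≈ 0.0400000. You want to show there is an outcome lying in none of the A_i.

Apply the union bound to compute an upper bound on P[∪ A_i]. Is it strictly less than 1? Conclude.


Union bound: P[∪_{i=1}^{25} A_i] ≤ Σ_i P[A_i] ≤ 25·p = 25·(1/25) = 1.
Numerically: 1 ≈ 1.0000000.
Is 1 < 1? NO.
Since the bound 1 is ≥ 1, the union bound is uninformative here; it does NOT by itself certify existence.

25·p = 1 ≈ 1.0000000; existence NOT certified by the union bound.


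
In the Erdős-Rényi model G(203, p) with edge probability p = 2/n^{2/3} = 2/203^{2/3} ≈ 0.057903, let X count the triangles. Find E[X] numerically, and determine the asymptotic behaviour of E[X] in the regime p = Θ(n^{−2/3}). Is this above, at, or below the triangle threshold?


Number of potential triangles: C(203, 3) = 1373701.
Each occurs with probability p³ ≈ (0.057903)³ ≈ 1.9413235e-04.
By linearity: E[X] = C(203, 3)·p³ ≈ 1373701 · 1.9413235e-04 ≈ 266.67980.
Since α = 2/3 < 1, p = c/n^{2/3} ≫ 1/n is above the triangle threshold p ~ 1/n. Asymptotically E[X] ~ (c³/6)·n^{3(1−α)} = (2³/6)·n^{1} → ∞; triangles are abundant w.h.p.

E[X] ≈ 266.67980; in regime p = Θ(1/n^{2/3}) E[X] diverges (above the triangle threshold p ~ 1/n).


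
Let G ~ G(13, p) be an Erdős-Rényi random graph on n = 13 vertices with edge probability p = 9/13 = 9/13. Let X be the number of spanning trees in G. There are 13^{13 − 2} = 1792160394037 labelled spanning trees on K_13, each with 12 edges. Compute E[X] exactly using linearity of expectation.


K_13 has 13^{13 − 2} = 1792160394037 labelled spanning trees.
For each such spanning tree H, let X_H = 1 if all 12 edges of H are present in G. Then P[X_H = 1] = p^{12} = (9/13)^{12} = 282429536481/23298085122481.
By linearity of expectation: E[X] = Σ_H E[X_H] = 1792160394037 · p^{12} = 1792160394037 · 282429536481/23298085122481 = 282429536481/13.
Numerically: E[X] ≈ 2.1725e+10.

E[X] = 1792160394037 · (9/13)^{12} = 282429536481/13 ≈ 2.1725e+10.
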